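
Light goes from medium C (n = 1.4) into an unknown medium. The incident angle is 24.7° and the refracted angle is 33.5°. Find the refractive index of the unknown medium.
n₂ = n₁·sin θ₁ / sin θ₂ = 1.06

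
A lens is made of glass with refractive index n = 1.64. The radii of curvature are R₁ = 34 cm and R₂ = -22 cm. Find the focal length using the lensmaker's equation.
1/f = (n − 1)(1/R₁ − 1/R₂) → f = 20.87 cm (converging lens)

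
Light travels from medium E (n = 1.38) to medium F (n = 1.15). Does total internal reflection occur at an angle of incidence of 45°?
θc = arcsin(n₂/n₁) = 56.44°; 45° < θc, so no — the ray refracts.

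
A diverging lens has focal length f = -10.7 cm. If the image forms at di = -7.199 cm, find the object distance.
1/do = 1/f − 1/di → do = 22 cm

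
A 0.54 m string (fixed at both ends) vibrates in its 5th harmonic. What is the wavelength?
λₙ = 2L/n = 0.216 m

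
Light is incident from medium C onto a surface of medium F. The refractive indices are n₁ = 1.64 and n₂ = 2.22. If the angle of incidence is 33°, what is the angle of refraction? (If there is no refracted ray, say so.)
sin θ₂ = (n₁/n₂)·sin θ₁ = 0.4023 → θ₂ = 23.72°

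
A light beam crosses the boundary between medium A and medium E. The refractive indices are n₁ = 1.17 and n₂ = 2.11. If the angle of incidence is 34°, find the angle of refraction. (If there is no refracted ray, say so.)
sin θ₂ = (n₁/n₂)·sin θ₁ = 0.3101 → θ₂ = 18.06°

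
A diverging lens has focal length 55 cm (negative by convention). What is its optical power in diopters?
P = 1/f = -1.818 D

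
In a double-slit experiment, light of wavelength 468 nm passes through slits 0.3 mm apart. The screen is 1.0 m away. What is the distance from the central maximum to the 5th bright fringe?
y = mλL/d = 7.8 mm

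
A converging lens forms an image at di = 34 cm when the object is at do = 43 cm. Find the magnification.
M = −di/do = -0.7907 (inverted image)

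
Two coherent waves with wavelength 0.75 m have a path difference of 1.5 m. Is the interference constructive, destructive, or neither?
constructive — path difference = 2λ, a whole number of wavelengths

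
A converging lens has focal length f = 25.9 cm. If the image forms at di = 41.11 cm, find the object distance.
1/do = 1/f − 1/di → do = 70 cm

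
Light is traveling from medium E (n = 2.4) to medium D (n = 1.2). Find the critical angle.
θc = arcsin(n₂/n₁) = 30°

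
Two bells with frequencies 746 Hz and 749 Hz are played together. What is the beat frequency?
3 Hz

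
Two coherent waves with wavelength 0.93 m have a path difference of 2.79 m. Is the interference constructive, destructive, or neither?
constructive — path difference = 3λ, a whole number of wavelengths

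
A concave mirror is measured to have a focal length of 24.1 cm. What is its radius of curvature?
R = 2|f| = 48.2 cm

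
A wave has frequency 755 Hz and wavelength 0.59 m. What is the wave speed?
v = fλ = 445.4 m/s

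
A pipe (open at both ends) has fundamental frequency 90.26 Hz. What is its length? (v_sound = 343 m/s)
L = v/(2f₁) = 1.9 m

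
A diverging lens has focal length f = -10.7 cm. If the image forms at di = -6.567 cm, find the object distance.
1/do = 1/f − 1/di → do = 17 cm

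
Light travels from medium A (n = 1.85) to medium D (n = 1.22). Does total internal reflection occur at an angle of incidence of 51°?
θc = arcsin(n₂/n₁) = 41.26°; 51° > θc, so yes — total internal reflection.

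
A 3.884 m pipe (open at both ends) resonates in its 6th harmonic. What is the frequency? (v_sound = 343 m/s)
fₙ = nv/(2L) = 264.9 Hz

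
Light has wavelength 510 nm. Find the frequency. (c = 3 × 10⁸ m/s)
f = c/λ = 5.882 × 10¹⁴ Hz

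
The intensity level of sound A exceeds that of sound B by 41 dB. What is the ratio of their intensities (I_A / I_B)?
I_A/I_B = 10^(Δβ/10) = 12590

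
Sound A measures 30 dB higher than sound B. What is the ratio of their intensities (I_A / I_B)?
I_A/I_B = 10^(Δβ/10) = 1000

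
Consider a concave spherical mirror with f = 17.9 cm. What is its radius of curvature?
R = 2|f| = 35.8 cm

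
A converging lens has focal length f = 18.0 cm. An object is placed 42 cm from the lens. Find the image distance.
1/di = 1/f − 1/do → di = 31.5 cm (real image)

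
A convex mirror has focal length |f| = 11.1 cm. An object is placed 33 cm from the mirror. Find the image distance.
f = −11.1 cm (convex); 1/di = 1/f − 1/do → di = -8.306 cm (virtual image, behind mirror)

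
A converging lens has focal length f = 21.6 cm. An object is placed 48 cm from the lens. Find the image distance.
1/di = 1/f − 1/do → di = 39.27 cm (real image)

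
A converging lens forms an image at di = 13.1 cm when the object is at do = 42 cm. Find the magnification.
M = −di/do = -0.3119 (inverted image)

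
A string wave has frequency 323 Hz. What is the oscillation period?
T = 1/f = 0.003096 s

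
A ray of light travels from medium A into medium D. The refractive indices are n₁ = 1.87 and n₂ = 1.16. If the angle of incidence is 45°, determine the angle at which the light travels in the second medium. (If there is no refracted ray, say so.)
sin θ₂ = (n₁/n₂)·sin θ₁ = 1.14 > 1, so there is no refracted ray — the light undergoes total internal reflection.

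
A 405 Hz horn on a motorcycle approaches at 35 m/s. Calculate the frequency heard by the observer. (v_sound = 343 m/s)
f_obs = f·v/(v − v_s) = 451 Hz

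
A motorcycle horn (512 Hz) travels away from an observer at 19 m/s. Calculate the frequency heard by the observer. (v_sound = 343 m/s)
f_obs = f·v/(v + v_s) = 485.1 Hz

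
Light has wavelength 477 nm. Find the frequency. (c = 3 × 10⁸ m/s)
f = c/λ = 6.289 × 10¹⁴ Hz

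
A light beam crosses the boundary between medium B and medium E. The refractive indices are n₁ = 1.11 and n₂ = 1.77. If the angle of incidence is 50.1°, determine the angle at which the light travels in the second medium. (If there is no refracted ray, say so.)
sin θ₂ = (n₁/n₂)·sin θ₁ = 0.4811 → θ₂ = 28.76°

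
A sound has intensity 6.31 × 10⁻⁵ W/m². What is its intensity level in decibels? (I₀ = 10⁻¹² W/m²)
β = 10·log₁₀(I/I₀) = 78 dB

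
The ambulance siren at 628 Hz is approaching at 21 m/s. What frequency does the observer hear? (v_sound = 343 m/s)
f_obs = f·v/(v − v_s) = 669 Hz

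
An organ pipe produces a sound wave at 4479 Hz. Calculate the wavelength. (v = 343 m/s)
λ = v/f = 0.07658 m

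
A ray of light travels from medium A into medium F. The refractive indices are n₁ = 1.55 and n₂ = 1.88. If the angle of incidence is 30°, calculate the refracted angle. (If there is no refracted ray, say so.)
sin θ₂ = (n₁/n₂)·sin θ₁ = 0.4122 → θ₂ = 24.35°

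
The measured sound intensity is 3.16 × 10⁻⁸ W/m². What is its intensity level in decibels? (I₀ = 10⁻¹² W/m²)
β = 10·log₁₀(I/I₀) = 45 dB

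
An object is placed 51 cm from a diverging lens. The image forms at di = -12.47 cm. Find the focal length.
1/f = 1/do + 1/di → f = -16.51 cm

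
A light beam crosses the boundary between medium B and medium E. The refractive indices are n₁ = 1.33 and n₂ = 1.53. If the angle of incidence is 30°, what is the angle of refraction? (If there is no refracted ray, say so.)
sin θ₂ = (n₁/n₂)·sin θ₁ = 0.4346 → θ₂ = 25.76°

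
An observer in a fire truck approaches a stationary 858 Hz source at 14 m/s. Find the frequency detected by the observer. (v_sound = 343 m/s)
f_obs = f·(v + v_o)/v = 893 Hz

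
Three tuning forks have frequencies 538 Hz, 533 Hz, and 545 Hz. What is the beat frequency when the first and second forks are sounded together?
5 Hz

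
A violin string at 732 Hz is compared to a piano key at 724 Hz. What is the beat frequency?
8 Hz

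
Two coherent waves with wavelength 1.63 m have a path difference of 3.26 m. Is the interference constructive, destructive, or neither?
constructive — path difference = 2λ, a whole number of wavelengths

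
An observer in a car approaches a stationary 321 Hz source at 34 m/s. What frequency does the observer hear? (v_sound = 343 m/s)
f_obs = f·(v + v_o)/v = 352.8 Hz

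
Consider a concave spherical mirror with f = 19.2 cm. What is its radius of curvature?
R = 2|f| = 38.4 cm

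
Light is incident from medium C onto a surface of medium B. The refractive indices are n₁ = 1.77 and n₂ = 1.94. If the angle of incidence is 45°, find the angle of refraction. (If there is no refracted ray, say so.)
sin θ₂ = (n₁/n₂)·sin θ₁ = 0.6451 → θ₂ = 40.18°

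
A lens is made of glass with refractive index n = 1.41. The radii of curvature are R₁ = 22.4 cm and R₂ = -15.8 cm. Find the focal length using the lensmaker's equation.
1/f = (n − 1)(1/R₁ − 1/R₂) → f = 22.6 cm (converging lens)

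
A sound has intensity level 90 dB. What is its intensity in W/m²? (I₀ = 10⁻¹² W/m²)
I = I₀·10^(β/10) = 1.00 × 10⁻³ W/m²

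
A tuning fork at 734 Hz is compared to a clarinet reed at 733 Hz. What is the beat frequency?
1 Hz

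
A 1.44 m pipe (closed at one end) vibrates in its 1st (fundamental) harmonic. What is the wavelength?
λₙ = 4L/n = 5.76 m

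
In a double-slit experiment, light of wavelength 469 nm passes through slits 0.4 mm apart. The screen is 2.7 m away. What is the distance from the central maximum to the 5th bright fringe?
y = mλL/d = 15.83 mm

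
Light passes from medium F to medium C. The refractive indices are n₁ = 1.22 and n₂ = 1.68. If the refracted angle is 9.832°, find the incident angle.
sin θ₁ = (n₂/n₁)·sin θ₂ → θ₁ = 13.6°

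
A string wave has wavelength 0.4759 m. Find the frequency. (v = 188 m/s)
f = v/λ = 395 Hz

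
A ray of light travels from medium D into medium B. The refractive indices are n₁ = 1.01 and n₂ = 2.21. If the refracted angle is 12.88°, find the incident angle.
sin θ₁ = (n₂/n₁)·sin θ₂ → θ₁ = 29.19°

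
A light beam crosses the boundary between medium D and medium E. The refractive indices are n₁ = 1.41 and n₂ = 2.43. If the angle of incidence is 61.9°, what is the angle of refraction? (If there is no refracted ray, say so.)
sin θ₂ = (n₁/n₂)·sin θ₁ = 0.5119 → θ₂ = 30.79°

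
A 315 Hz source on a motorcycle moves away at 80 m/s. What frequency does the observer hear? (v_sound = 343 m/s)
f_obs = f·v/(v + v_s) = 255.4 Hz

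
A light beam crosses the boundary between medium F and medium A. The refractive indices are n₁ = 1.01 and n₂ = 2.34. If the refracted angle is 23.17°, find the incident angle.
sin θ₁ = (n₂/n₁)·sin θ₂ → θ₁ = 65.72°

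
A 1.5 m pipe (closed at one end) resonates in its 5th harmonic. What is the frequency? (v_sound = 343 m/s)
fₙ = nv/(4L) = 285.8 Hz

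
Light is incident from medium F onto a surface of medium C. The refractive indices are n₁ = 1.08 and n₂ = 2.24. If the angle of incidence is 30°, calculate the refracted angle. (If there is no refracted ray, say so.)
sin θ₂ = (n₁/n₂)·sin θ₁ = 0.2411 → θ₂ = 13.95°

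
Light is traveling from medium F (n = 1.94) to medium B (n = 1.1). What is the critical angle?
θc = arcsin(n₂/n₁) = 34.54°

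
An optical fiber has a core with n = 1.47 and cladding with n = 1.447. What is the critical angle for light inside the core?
θc = arcsin(n_cladding/n_core) = 79.85°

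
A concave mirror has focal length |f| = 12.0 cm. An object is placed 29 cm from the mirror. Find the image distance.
f = +12.0 cm (concave); 1/di = 1/f − 1/do → di = 20.47 cm (real image, in front of mirror)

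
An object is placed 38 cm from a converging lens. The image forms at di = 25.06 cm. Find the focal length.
1/f = 1/do + 1/di → f = 15.1 cm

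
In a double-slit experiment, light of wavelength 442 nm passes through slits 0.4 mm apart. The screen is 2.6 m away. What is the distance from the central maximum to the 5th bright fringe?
y = mλL/d = 14.37 mm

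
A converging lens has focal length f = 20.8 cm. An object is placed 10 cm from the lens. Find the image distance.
1/di = 1/f − 1/do → di = -19.26 cm (virtual image)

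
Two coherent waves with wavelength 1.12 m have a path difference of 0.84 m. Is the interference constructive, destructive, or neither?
neither (partial) — path difference = 0.75λ, neither a whole number of wavelengths nor an odd multiple of λ/2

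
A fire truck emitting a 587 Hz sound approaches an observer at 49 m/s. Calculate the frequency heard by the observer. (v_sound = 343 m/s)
f_obs = f·v/(v − v_s) = 684.8 Hz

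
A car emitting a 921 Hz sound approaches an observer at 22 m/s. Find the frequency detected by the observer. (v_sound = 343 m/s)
f_obs = f·v/(v − v_s) = 984.1 Hz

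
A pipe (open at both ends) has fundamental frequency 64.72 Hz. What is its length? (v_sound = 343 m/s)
L = v/(2f₁) = 2.65 m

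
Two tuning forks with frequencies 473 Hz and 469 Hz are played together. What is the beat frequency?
4 Hz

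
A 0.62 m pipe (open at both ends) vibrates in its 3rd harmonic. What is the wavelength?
λₙ = 2L/n = 0.4133 m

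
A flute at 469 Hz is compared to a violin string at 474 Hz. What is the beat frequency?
5 Hz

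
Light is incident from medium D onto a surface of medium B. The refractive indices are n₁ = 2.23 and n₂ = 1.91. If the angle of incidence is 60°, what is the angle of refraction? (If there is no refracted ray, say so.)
sin θ₂ = (n₁/n₂)·sin θ₁ = 1.011 > 1, so there is no refracted ray — the light undergoes total internal reflection.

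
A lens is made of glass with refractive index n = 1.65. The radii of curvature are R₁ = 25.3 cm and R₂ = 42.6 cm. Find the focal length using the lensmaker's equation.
1/f = (n − 1)(1/R₁ − 1/R₂) → f = 95.85 cm (converging lens)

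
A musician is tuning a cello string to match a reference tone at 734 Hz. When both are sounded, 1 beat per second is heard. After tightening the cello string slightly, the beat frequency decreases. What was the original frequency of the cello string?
733 Hz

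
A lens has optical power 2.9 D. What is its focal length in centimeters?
f = 1/P = 34.48 cm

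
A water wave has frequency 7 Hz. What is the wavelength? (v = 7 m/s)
λ = v/f = 1 m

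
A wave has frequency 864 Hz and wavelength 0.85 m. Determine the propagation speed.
v = fλ = 734.4 m/s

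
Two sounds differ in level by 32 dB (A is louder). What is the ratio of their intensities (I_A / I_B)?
I_A/I_B = 10^(Δβ/10) = 1585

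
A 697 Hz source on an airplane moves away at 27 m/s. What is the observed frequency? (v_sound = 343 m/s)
f_obs = f·v/(v + v_s) = 646.1 Hz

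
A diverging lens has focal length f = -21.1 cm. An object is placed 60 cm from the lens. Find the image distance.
1/di = 1/f − 1/do → di = -15.61 cm (virtual image)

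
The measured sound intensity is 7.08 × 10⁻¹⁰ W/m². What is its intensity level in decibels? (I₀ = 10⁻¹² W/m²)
β = 10·log₁₀(I/I₀) = 28.5 dB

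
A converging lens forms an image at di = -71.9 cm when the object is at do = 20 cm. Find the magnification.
M = −di/do = 3.595 (upright image)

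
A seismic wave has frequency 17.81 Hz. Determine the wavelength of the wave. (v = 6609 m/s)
λ = v/f = 371.1 m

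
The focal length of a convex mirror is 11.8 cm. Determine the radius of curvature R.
R = 2|f| = 23.6 cm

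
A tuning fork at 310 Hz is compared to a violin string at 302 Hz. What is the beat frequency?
8 Hz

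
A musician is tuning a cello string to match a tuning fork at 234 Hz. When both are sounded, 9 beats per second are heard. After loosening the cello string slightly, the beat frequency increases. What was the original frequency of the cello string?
225 Hz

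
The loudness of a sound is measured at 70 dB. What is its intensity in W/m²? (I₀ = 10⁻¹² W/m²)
I = I₀·10^(β/10) = 1.00 × 10⁻⁵ W/m²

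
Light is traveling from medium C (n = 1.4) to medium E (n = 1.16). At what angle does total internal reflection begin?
θc = arcsin(n₂/n₁) = 55.95°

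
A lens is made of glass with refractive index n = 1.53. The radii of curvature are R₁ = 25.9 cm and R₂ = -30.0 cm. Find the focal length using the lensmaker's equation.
1/f = (n − 1)(1/R₁ − 1/R₂) → f = 26.23 cm (converging lens)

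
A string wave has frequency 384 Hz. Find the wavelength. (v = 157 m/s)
λ = v/f = 0.4089 m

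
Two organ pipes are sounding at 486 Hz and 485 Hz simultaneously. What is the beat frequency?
1 Hz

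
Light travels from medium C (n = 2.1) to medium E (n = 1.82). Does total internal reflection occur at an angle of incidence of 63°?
θc = arcsin(n₂/n₁) = 60.07°; 63° > θc, so yes — total internal reflection.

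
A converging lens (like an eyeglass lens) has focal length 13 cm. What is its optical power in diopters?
P = 1/f = 7.692 D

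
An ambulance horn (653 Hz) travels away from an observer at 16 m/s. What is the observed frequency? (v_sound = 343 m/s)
f_obs = f·v/(v + v_s) = 623.9 Hz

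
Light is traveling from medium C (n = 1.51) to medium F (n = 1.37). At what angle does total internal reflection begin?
θc = arcsin(n₂/n₁) = 65.13°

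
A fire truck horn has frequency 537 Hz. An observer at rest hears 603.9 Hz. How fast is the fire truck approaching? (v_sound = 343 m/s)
v_s = v·(1 − f/f_obs) = 38 m/s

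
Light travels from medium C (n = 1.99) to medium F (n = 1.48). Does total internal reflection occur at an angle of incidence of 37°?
θc = arcsin(n₂/n₁) = 48.05°; 37° < θc, so no — the ray refracts.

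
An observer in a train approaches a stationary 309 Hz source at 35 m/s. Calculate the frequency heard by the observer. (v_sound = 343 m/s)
f_obs = f·(v + v_o)/v = 340.5 Hz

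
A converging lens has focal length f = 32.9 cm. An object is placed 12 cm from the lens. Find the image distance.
1/di = 1/f − 1/do → di = -18.89 cm (virtual image)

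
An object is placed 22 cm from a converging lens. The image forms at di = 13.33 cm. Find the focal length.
1/f = 1/do + 1/di → f = 8.301 cm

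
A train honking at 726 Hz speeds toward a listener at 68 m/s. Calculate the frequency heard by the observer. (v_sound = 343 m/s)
f_obs = f·v/(v − v_s) = 905.5 Hz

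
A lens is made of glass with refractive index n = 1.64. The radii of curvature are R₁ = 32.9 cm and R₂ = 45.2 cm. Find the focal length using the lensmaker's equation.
1/f = (n − 1)(1/R₁ − 1/R₂) → f = 188.9 cm (converging lens)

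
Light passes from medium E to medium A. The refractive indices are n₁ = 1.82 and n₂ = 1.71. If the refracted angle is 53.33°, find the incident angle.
sin θ₁ = (n₂/n₁)·sin θ₂ → θ₁ = 48.9°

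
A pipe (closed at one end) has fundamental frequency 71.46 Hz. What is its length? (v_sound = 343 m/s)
L = v/(4f₁) = 1.2 m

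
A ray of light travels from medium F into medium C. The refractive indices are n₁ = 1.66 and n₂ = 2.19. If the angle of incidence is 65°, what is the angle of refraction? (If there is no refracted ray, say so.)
sin θ₂ = (n₁/n₂)·sin θ₁ = 0.687 → θ₂ = 43.39°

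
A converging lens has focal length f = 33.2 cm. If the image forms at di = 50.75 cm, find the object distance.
1/do = 1/f − 1/di → do = 96.01 cm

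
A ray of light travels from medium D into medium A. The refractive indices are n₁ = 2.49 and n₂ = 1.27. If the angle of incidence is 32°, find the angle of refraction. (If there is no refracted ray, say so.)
sin θ₂ = (n₁/n₂)·sin θ₁ = 1.039 > 1, so there is no refracted ray — the light undergoes total internal reflection.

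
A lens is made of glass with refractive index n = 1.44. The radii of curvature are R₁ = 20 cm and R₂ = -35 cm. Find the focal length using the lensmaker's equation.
1/f = (n − 1)(1/R₁ − 1/R₂) → f = 28.93 cm (converging lens)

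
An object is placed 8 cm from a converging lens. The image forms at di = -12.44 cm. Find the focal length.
1/f = 1/do + 1/di → f = 22.41 cm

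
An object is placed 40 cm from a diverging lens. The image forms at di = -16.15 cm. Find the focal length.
1/f = 1/do + 1/di → f = -27.09 cm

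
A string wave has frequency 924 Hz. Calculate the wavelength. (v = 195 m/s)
λ = v/f = 0.211 m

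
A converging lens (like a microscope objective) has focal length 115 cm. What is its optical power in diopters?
P = 1/f = 0.8696 D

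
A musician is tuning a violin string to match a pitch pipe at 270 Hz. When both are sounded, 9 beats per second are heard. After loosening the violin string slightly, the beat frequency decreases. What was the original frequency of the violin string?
279 Hz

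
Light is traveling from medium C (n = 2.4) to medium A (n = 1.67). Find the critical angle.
θc = arcsin(n₂/n₁) = 44.09°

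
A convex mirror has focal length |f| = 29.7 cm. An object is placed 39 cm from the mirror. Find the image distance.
f = −29.7 cm (convex); 1/di = 1/f − 1/do → di = -16.86 cm (virtual image, behind mirror)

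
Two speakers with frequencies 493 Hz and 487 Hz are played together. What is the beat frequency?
6 Hz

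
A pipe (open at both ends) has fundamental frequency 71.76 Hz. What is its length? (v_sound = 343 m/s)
L = v/(2f₁) = 2.39 m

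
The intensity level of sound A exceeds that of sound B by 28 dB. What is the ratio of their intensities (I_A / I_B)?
I_A/I_B = 10^(Δβ/10) = 631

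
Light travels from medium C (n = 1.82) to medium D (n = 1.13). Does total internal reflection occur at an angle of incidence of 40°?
θc = arcsin(n₂/n₁) = 38.38°; 40° > θc, so yes — total internal reflection.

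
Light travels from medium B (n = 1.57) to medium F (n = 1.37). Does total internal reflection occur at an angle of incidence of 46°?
θc = arcsin(n₂/n₁) = 60.76°; 46° < θc, so no — the ray refracts.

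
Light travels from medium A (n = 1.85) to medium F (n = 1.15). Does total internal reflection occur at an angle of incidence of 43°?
θc = arcsin(n₂/n₁) = 38.43°; 43° > θc, so yes — total internal reflection.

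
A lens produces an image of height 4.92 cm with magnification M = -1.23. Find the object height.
ho = |hi|/|M| = 4 cm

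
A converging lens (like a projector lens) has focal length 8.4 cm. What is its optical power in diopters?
P = 1/f = 11.9 D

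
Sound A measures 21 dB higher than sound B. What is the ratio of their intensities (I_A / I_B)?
I_A/I_B = 10^(Δβ/10) = 125.9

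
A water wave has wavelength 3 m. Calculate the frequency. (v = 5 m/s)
f = v/λ = 1.667 Hz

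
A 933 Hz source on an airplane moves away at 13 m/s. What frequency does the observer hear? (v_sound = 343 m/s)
f_obs = f·v/(v + v_s) = 898.9 Hz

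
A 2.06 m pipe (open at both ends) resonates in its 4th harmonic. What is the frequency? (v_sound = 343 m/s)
fₙ = nv/(2L) = 333 Hz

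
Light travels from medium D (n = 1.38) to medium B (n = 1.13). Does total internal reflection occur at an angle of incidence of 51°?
θc = arcsin(n₂/n₁) = 54.97°; 51° < θc, so no — the ray refracts.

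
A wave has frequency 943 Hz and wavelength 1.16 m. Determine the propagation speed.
v = fλ = 1094 m/s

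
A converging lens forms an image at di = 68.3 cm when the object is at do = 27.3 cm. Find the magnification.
M = −di/do = -2.502 (inverted image)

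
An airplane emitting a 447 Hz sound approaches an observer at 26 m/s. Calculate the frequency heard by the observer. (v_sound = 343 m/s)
f_obs = f·v/(v − v_s) = 483.7 Hz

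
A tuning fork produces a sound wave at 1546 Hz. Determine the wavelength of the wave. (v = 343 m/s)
λ = v/f = 0.2219 m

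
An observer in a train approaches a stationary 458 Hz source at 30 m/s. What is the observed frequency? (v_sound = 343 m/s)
f_obs = f·(v + v_o)/v = 498.1 Hz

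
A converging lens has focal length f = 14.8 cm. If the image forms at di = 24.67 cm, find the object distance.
1/do = 1/f − 1/di → do = 36.99 cm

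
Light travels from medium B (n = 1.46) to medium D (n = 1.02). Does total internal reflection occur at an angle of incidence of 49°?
θc = arcsin(n₂/n₁) = 44.32°; 49° > θc, so yes — total internal reflection.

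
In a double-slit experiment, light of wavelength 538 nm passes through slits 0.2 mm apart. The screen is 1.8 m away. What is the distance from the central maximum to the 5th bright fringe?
y = mλL/d = 24.21 mm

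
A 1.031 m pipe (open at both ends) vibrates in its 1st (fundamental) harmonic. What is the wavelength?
λₙ = 2L/n = 2.062 m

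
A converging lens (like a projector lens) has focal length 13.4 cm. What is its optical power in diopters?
P = 1/f = 7.463 D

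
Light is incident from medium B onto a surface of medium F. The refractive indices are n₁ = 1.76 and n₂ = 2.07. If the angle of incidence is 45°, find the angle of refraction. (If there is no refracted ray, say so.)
sin θ₂ = (n₁/n₂)·sin θ₁ = 0.6012 → θ₂ = 36.96°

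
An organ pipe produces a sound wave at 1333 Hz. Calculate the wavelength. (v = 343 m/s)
λ = v/f = 0.2573 m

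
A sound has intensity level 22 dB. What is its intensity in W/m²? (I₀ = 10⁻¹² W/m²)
I = I₀·10^(β/10) = 1.58 × 10⁻¹⁰ W/m²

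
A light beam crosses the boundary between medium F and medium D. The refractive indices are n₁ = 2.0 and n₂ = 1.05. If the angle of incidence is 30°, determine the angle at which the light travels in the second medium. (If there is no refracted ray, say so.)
sin θ₂ = (n₁/n₂)·sin θ₁ = 0.9524 → θ₂ = 72.25°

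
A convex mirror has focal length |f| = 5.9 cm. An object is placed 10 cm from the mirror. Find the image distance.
f = −5.9 cm (convex); 1/di = 1/f − 1/do → di = -3.711 cm (virtual image, behind mirror)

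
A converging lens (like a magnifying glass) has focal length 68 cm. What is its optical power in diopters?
P = 1/f = 1.471 D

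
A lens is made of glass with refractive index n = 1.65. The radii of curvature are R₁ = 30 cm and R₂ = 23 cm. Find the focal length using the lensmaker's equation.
1/f = (n − 1)(1/R₁ − 1/R₂) → f = -151.6 cm (diverging lens)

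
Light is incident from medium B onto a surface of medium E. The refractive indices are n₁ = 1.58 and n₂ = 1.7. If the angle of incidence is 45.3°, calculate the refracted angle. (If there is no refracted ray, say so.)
sin θ₂ = (n₁/n₂)·sin θ₁ = 0.6606 → θ₂ = 41.35°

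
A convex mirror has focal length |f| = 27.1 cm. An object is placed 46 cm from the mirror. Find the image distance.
f = −27.1 cm (convex); 1/di = 1/f − 1/do → di = -17.05 cm (virtual image, behind mirror)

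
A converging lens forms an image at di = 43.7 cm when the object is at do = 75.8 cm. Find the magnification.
M = −di/do = -0.5765 (inverted image)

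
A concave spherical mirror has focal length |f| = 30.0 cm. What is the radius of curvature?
R = 2|f| = 60 cm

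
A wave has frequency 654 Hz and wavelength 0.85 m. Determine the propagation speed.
v = fλ = 555.9 m/s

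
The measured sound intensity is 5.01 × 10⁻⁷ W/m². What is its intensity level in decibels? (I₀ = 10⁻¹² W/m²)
β = 10·log₁₀(I/I₀) = 57 dB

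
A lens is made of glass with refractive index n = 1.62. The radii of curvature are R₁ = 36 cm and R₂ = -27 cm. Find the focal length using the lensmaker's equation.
1/f = (n − 1)(1/R₁ − 1/R₂) → f = 24.88 cm (converging lens)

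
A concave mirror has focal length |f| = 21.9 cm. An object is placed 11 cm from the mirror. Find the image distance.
f = +21.9 cm (concave); 1/di = 1/f − 1/do → di = -22.1 cm (virtual image, behind mirror)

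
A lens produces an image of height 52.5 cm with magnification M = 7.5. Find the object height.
ho = |hi|/|M| = 7 cm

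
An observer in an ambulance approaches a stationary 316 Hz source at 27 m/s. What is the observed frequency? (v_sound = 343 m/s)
f_obs = f·(v + v_o)/v = 340.9 Hz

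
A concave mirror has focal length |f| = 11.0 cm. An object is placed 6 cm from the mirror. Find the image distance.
f = +11.0 cm (concave); 1/di = 1/f − 1/do → di = -13.2 cm (virtual image, behind mirror)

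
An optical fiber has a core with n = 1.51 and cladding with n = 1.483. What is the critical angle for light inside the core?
θc = arcsin(n_cladding/n_core) = 79.15°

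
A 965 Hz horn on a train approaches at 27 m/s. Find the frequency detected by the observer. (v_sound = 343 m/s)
f_obs = f·v/(v − v_s) = 1047 Hz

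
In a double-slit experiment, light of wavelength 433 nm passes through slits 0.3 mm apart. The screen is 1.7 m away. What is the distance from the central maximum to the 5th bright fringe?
y = mλL/d = 12.27 mm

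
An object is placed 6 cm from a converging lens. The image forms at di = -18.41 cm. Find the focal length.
1/f = 1/do + 1/di → f = 8.901 cm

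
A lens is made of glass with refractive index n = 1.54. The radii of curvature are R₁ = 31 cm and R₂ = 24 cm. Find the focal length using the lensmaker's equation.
1/f = (n − 1)(1/R₁ − 1/R₂) → f = -196.8 cm (diverging lens)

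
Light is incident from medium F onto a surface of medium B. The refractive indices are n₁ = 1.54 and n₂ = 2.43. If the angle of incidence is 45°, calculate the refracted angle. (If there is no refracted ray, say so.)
sin θ₂ = (n₁/n₂)·sin θ₁ = 0.4481 → θ₂ = 26.62°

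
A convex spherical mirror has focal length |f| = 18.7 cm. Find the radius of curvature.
R = 2|f| = 37.4 cm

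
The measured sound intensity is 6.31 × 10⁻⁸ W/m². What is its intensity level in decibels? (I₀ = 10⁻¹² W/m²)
β = 10·log₁₀(I/I₀) = 48 dB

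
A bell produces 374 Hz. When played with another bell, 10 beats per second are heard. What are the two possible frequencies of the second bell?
f₂ = 374 ± 10 Hz → 384 Hz or 364 Hz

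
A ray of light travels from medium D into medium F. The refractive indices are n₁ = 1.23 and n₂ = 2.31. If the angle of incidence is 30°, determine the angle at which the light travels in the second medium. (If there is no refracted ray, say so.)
sin θ₂ = (n₁/n₂)·sin θ₁ = 0.2662 → θ₂ = 15.44°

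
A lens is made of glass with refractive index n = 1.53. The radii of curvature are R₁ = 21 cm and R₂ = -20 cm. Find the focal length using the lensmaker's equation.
1/f = (n − 1)(1/R₁ − 1/R₂) → f = 19.33 cm (converging lens)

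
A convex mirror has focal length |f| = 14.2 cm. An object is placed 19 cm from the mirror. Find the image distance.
f = −14.2 cm (convex); 1/di = 1/f − 1/do → di = -8.127 cm (virtual image, behind mirror)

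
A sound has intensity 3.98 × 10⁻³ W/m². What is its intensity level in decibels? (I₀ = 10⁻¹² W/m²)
β = 10·log₁₀(I/I₀) = 96 dB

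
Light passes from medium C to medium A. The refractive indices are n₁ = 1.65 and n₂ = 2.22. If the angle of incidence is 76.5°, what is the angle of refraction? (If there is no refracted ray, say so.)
sin θ₂ = (n₁/n₂)·sin θ₁ = 0.7227 → θ₂ = 46.28°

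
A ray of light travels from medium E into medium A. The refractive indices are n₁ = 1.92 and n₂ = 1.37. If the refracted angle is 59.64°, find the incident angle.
sin θ₁ = (n₂/n₁)·sin θ₂ → θ₁ = 38°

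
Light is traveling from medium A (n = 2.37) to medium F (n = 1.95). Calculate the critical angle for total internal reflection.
θc = arcsin(n₂/n₁) = 55.36°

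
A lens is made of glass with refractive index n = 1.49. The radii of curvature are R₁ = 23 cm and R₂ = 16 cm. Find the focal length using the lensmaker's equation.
1/f = (n − 1)(1/R₁ − 1/R₂) → f = -107.3 cm (diverging lens)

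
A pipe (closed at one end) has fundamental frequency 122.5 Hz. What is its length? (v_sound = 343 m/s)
L = v/(4f₁) = 0.7 m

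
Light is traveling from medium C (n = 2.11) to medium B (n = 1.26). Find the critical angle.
θc = arcsin(n₂/n₁) = 36.67°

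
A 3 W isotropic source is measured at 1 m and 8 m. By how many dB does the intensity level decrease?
Δβ = 20·log₁₀(r₂/r₁) = 18.06 dB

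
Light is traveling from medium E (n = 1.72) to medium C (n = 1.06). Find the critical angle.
θc = arcsin(n₂/n₁) = 38.04°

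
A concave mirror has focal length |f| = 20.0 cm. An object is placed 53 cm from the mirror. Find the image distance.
f = +20.0 cm (concave); 1/di = 1/f − 1/do → di = 32.12 cm (real image, in front of mirror)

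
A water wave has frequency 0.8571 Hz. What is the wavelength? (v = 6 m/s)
λ = v/f = 7 m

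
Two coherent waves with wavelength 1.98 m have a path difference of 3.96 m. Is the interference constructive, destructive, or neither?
constructive — path difference = 2λ, a whole number of wavelengths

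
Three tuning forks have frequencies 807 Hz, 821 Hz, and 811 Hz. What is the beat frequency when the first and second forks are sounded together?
14 Hz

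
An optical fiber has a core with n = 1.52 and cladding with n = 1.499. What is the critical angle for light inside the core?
θc = arcsin(n_cladding/n_core) = 80.46°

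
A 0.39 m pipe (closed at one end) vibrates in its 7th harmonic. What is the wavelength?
λₙ = 4L/n = 0.2229 m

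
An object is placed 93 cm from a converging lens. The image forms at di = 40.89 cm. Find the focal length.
1/f = 1/do + 1/di → f = 28.4 cm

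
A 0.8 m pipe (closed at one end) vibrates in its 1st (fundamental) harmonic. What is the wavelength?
λₙ = 4L/n = 3.2 m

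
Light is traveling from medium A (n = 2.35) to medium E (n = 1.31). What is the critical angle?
θc = arcsin(n₂/n₁) = 33.88°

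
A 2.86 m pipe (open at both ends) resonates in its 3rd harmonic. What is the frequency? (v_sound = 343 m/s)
fₙ = nv/(2L) = 179.9 Hz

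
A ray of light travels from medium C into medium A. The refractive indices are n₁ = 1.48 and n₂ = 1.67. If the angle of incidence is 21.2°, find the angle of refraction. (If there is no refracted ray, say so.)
sin θ₂ = (n₁/n₂)·sin θ₁ = 0.3205 → θ₂ = 18.69°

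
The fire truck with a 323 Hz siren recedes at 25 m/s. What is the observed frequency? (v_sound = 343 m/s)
f_obs = f·v/(v + v_s) = 301.1 Hz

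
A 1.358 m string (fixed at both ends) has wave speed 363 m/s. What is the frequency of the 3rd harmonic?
fₙ = nv/(2L) = 401 Hz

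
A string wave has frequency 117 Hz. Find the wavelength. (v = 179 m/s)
λ = v/f = 1.53 m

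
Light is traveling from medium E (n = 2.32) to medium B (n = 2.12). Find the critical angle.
θc = arcsin(n₂/n₁) = 66.03°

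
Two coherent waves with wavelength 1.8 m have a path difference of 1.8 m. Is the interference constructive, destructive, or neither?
constructive — path difference = 1λ, a whole number of wavelengths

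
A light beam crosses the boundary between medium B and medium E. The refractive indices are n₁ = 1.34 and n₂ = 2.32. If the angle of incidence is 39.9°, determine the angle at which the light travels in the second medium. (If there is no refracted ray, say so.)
sin θ₂ = (n₁/n₂)·sin θ₁ = 0.3705 → θ₂ = 21.75°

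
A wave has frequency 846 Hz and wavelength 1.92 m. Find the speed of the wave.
v = fλ = 1624 m/s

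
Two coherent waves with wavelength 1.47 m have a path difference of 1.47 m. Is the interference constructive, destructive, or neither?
constructive — path difference = 1λ, a whole number of wavelengths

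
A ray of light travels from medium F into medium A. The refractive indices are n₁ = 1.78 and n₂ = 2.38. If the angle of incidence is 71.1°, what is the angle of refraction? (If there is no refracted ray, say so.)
sin θ₂ = (n₁/n₂)·sin θ₁ = 0.7076 → θ₂ = 45.04°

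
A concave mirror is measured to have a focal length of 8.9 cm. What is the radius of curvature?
R = 2|f| = 17.8 cm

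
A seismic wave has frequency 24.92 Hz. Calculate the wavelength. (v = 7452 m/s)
λ = v/f = 299 m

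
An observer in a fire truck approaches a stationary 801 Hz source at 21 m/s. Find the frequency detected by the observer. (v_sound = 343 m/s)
f_obs = f·(v + v_o)/v = 850 Hz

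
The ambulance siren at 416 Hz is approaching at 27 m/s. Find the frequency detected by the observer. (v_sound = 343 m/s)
f_obs = f·v/(v − v_s) = 451.5 Hz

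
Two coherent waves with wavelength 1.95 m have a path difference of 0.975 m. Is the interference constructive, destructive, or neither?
destructive — path difference = 0.5λ, an odd multiple of λ/2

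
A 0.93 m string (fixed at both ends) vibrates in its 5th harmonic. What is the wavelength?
λₙ = 2L/n = 0.372 m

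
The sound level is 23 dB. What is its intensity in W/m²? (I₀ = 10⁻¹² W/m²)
I = I₀·10^(β/10) = 2.00 × 10⁻¹⁰ W/m²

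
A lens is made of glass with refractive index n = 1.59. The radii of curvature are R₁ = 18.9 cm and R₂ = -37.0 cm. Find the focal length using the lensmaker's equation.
1/f = (n − 1)(1/R₁ − 1/R₂) → f = 21.2 cm (converging lens)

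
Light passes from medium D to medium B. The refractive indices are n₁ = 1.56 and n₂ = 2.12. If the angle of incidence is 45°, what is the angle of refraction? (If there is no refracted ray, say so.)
sin θ₂ = (n₁/n₂)·sin θ₁ = 0.5203 → θ₂ = 31.35°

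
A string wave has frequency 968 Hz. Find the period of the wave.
T = 1/f = 0.001033 s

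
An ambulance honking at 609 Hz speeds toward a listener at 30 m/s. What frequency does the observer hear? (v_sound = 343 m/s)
f_obs = f·v/(v − v_s) = 667.4 Hz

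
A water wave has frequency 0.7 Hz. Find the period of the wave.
T = 1/f = 1.429 s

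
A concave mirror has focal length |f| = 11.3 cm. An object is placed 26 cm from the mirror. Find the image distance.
f = +11.3 cm (concave); 1/di = 1/f − 1/do → di = 19.99 cm (real image, in front of mirror)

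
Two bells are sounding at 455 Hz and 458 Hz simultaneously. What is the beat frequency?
3 Hz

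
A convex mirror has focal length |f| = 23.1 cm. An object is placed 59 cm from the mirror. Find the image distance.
f = −23.1 cm (convex); 1/di = 1/f − 1/do → di = -16.6 cm (virtual image, behind mirror)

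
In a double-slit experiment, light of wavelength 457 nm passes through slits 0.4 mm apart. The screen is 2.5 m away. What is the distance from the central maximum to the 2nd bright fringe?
y = mλL/d = 5.712 mm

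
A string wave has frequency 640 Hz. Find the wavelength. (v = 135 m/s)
λ = v/f = 0.2109 m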